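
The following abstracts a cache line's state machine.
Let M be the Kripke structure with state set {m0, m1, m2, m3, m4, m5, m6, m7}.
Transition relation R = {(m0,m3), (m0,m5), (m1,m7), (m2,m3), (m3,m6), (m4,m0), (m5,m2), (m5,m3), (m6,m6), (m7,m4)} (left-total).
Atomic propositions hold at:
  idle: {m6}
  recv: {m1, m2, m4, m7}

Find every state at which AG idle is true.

AG idle: greatest fixpoint, start Z0 = {m6}, keep only states in Sat with every successor in Z. Already a fixed point.
Sat(AG idle) = {m6}

{m6}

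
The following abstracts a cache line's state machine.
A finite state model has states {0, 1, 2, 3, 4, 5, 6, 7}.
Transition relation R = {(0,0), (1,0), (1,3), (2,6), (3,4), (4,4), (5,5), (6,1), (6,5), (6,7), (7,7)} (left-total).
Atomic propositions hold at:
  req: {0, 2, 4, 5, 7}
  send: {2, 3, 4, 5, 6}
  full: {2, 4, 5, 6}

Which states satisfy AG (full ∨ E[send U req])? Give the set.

{0, 3, 4, 5, 7}

E[send U req]: least fixpoint, start Z0 = Sat(req) = {0, 2, 4, 5, 7}, add states in Sat(send) with some successor in Z. Z1 = {0, 2, 3, 4, 5, 6, 7}; fixed.
Sat(E[send U req]) = {0, 2, 3, 4, 5, 6, 7}
Sat(full ∨ E[send U req]) = {0, 2, 3, 4, 5, 6, 7}
AG (full ∨ E[send U req]): greatest fixpoint, start Z0 = {0, 2, 3, 4, 5, 6, 7}, keep only states in Sat with every successor in Z. Z1 = {0, 2, 3, 4, 5, 7}; Z2 = {0, 3, 4, 5, 7}; fixed.
Sat(AG (full ∨ E[send U req])) = {0, 3, 4, 5, 7}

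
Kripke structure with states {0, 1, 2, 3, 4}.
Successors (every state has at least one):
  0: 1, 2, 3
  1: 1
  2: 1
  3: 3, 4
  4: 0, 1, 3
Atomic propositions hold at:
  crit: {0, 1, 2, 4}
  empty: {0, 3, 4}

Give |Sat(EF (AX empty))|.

3

Sat(AX empty) = {s : every successor in {0, 3, 4}} = {3}
EF (AX empty): least fixpoint, start Z0 = {3}, add states with some successor in Z. Z1 = {0, 3, 4}; fixed.
Sat(EF (AX empty)) = {0, 3, 4}
|Sat(EF (AX empty))| = |{0, 3, 4}| = 3.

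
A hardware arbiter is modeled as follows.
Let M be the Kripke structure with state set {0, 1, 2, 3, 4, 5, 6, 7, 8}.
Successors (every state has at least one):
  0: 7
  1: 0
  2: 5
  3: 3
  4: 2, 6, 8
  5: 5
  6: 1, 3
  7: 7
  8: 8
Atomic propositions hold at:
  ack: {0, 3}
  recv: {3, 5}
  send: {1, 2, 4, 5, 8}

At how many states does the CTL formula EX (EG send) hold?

EG send: greatest fixpoint, start Z0 = {1, 2, 4, 5, 8}, keep only states in Sat with some successor in Z. Z1 = {2, 4, 5, 8}; fixed.
Sat(EG send) = {2, 4, 5, 8}
Sat(EX (EG send)) = {s : some successor in {2, 4, 5, 8}} = {2, 4, 5, 8}
|Sat(EX (EG send))| = |{2, 4, 5, 8}| = 4.

4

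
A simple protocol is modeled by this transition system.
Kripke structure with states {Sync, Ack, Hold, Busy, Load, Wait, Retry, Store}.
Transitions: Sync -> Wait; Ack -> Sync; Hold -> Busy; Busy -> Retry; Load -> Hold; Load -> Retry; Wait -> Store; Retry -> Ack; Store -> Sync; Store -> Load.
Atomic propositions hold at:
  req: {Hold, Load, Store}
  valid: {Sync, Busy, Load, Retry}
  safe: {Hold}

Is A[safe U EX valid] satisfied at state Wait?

Sat(EX valid) = {s : some successor in {Sync, Busy, Load, Retry}} = {Ack, Hold, Busy, Load, Store}
A[safe U EX valid]: least fixpoint, start Z0 = Sat(EX valid) = {Ack, Hold, Busy, Load, Store}, add states in Sat(safe) with every successor in Z. Already a fixed point.
Sat(A[safe U EX valid]) = {Ack, Hold, Busy, Load, Store}
Wait ∉ Sat(A[safe U EX valid]) = {Ack, Hold, Busy, Load, Store}, so the formula does not hold at Wait.

No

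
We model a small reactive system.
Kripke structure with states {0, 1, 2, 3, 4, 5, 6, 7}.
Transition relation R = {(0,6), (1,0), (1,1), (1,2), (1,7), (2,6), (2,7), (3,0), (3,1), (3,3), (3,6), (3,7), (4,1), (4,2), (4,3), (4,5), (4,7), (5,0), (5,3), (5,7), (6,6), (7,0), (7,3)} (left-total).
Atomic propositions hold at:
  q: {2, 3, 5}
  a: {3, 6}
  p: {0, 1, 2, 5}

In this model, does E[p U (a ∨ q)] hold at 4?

Sat(a ∨ q) = {2, 3, 5, 6}
E[p U (a ∨ q)]: least fixpoint, start Z0 = Sat((a ∨ q)) = {2, 3, 5, 6}, add states in Sat(p) with some successor in Z. Z1 = {0, 1, 2, 3, 5, 6}; fixed.
Sat(E[p U (a ∨ q)]) = {0, 1, 2, 3, 5, 6}
4 ∉ Sat(E[p U (a ∨ q)]) = {0, 1, 2, 3, 5, 6}, so the formula does not hold at 4.

No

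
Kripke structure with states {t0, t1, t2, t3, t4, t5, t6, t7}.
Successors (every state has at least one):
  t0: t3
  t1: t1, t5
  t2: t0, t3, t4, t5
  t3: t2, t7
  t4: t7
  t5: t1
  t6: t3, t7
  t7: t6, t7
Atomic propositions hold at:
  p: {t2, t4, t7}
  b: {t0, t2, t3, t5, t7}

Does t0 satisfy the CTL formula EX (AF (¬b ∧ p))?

No

Sat(¬b) = {t1, t4, t6}
Sat(¬b ∧ p) = {t4}
AF (¬b ∧ p): least fixpoint, start Z0 = {t4}, add states with every successor in Z. Already a fixed point.
Sat(AF (¬b ∧ p)) = {t4}
Sat(EX (AF (¬b ∧ p))) = {s : some successor in {t4}} = {t2}
t0 ∉ Sat(EX (AF (¬b ∧ p))) = {t2}, so the formula does not hold at t0.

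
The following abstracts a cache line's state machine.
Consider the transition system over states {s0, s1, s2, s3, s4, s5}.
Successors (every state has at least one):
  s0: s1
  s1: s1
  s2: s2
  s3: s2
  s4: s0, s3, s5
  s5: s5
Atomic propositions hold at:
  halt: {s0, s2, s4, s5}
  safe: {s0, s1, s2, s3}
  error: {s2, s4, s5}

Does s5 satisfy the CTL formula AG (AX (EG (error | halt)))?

Yes

Sat(error | halt) = {s0, s2, s4, s5}
EG (error | halt): greatest fixpoint, start Z0 = {s0, s2, s4, s5}, keep only states in Sat with some successor in Z. Z1 = {s2, s4, s5}; fixed.
Sat(EG (error | halt)) = {s2, s4, s5}
Sat(AX (EG (error | halt))) = {s : every successor in {s2, s4, s5}} = {s2, s3, s5}
AG (AX (EG (error | halt))): greatest fixpoint, start Z0 = {s2, s3, s5}, keep only states in Sat with every successor in Z. Already a fixed point.
Sat(AG (AX (EG (error | halt)))) = {s2, s3, s5}
s5 ∈ Sat(AG (AX (EG (error | halt)))) = {s2, s3, s5}, so the formula holds at s5.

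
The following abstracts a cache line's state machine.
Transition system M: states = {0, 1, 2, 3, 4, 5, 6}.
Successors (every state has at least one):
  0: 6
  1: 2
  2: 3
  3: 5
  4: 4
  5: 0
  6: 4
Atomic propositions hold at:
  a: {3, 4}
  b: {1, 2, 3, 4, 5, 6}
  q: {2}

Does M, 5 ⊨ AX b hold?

No

Sat(AX b) = {s : every successor in {1, 2, 3, 4, 5, 6}} = {0, 1, 2, 3, 4, 6}
5 ∉ Sat(AX b) = {0, 1, 2, 3, 4, 6}, so the formula does not hold at 5.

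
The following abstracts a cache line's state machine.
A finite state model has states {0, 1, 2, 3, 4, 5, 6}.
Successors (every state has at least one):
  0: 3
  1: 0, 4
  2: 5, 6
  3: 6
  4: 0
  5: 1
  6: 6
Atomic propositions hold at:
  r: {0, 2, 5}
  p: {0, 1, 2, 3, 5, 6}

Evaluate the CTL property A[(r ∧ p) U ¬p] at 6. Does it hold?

Sat(r ∧ p) = {0, 2, 5}
Sat(¬p) = {4}
A[(r ∧ p) U ¬p]: least fixpoint, start Z0 = Sat(¬p) = {4}, add states in Sat(r ∧ p) with every successor in Z. Already a fixed point.
Sat(A[(r ∧ p) U ¬p]) = {4}
6 ∉ Sat(A[(r ∧ p) U ¬p]) = {4}, so the formula does not hold at 6.

No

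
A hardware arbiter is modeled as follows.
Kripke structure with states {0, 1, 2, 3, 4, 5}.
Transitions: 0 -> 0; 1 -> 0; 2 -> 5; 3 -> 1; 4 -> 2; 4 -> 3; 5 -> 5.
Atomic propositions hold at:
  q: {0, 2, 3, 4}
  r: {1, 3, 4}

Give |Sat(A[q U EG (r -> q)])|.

Sat(r -> q) = {0, 2, 3, 4, 5}
EG (r -> q): greatest fixpoint, start Z0 = {0, 2, 3, 4, 5}, keep only states in Sat with some successor in Z. Z1 = {0, 2, 4, 5}; fixed.
Sat(EG (r -> q)) = {0, 2, 4, 5}
A[q U EG (r -> q)]: least fixpoint, start Z0 = Sat(EG (r -> q)) = {0, 2, 4, 5}, add states in Sat(q) with every successor in Z. Already a fixed point.
Sat(A[q U EG (r -> q)]) = {0, 2, 4, 5}
|Sat(A[q U EG (r -> q)])| = |{0, 2, 4, 5}| = 4.

4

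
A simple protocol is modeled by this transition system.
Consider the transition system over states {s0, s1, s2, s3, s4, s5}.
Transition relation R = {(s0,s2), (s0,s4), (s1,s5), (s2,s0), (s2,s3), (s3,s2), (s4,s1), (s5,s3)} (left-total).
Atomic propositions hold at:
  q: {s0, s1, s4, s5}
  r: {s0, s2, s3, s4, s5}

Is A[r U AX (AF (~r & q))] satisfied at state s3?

Sat(~r) = {s1}
Sat(~r & q) = {s1}
AF (~r & q): least fixpoint, start Z0 = {s1}, add states with every successor in Z. Z1 = {s1, s4}; fixed.
Sat(AF (~r & q)) = {s1, s4}
Sat(AX (AF (~r & q))) = {s : every successor in {s1, s4}} = {s4}
A[r U AX (AF (~r & q))]: least fixpoint, start Z0 = Sat(AX (AF (~r & q))) = {s4}, add states in Sat(r) with every successor in Z. Already a fixed point.
Sat(A[r U AX (AF (~r & q))]) = {s4}
s3 ∉ Sat(A[r U AX (AF (~r & q))]) = {s4}, so the formula does not hold at s3.

No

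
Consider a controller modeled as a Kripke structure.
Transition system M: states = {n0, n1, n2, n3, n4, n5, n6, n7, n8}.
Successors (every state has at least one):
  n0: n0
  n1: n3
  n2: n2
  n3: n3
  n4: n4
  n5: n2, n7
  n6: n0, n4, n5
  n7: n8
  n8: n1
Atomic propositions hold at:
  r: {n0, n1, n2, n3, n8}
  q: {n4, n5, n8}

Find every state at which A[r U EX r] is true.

{n0, n1, n2, n3, n5, n6, n7, n8}

Sat(EX r) = {s : some successor in {n0, n1, n2, n3, n8}} = {n0, n1, n2, n3, n5, n6, n7, n8}
A[r U EX r]: least fixpoint, start Z0 = Sat(EX r) = {n0, n1, n2, n3, n5, n6, n7, n8}, add states in Sat(r) with every successor in Z. Already a fixed point.
Sat(A[r U EX r]) = {n0, n1, n2, n3, n5, n6, n7, n8}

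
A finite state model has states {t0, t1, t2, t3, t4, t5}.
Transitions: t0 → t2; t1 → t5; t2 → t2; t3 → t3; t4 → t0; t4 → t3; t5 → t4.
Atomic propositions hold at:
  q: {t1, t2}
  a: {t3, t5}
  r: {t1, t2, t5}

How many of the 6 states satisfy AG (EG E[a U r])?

E[a U r]: least fixpoint, start Z0 = Sat(r) = {t1, t2, t5}, add states in Sat(a) with some successor in Z. Already a fixed point.
Sat(E[a U r]) = {t1, t2, t5}
EG E[a U r]: greatest fixpoint, start Z0 = {t1, t2, t5}, keep only states in Sat with some successor in Z. Z1 = {t1, t2}; Z2 = {t2}; fixed.
Sat(EG E[a U r]) = {t2}
AG (EG E[a U r]): greatest fixpoint, start Z0 = {t2}, keep only states in Sat with every successor in Z. Already a fixed point.
Sat(AG (EG E[a U r])) = {t2}
|Sat(AG (EG E[a U r]))| = |{t2}| = 1.

1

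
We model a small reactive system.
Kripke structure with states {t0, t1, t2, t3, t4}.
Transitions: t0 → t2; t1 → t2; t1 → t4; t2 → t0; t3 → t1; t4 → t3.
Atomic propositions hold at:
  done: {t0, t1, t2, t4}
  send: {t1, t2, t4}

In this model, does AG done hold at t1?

AG done: greatest fixpoint, start Z0 = {t0, t1, t2, t4}, keep only states in Sat with every successor in Z. Z1 = {t0, t1, t2}; Z2 = {t0, t2}; fixed.
Sat(AG done) = {t0, t2}
t1 ∉ Sat(AG done) = {t0, t2}, so the formula does not hold at t1.

No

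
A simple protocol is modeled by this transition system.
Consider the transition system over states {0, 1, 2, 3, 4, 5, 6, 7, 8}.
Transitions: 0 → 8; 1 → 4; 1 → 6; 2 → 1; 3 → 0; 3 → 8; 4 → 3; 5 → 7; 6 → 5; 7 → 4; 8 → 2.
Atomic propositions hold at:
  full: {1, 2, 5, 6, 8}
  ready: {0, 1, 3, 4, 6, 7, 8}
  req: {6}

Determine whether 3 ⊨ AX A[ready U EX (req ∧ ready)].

Sat(req ∧ ready) = {6}
Sat(EX (req ∧ ready)) = {s : some successor in {6}} = {1}
A[ready U EX (req ∧ ready)]: least fixpoint, start Z0 = Sat(EX (req ∧ ready)) = {1}, add states in Sat(ready) with every successor in Z. Already a fixed point.
Sat(A[ready U EX (req ∧ ready)]) = {1}
Sat(AX A[ready U EX (req ∧ ready)]) = {s : every successor in {1}} = {2}
3 ∉ Sat(AX A[ready U EX (req ∧ ready)]) = {2}, so the formula does not hold at 3.

No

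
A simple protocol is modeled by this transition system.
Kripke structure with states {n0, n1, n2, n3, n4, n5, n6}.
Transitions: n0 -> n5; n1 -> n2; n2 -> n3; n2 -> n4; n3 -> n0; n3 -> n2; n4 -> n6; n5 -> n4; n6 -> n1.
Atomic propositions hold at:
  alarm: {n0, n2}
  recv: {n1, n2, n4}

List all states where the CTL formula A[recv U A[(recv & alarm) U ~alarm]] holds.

Sat(recv & alarm) = {n2}
Sat(~alarm) = {n1, n3, n4, n5, n6}
A[(recv & alarm) U ~alarm]: least fixpoint, start Z0 = Sat(~alarm) = {n1, n3, n4, n5, n6}, add states in Sat(recv & alarm) with every successor in Z. Z1 = {n1, n2, n3, n4, n5, n6}; fixed.
Sat(A[(recv & alarm) U ~alarm]) = {n1, n2, n3, n4, n5, n6}
A[recv U A[(recv & alarm) U ~alarm]]: least fixpoint, start Z0 = Sat(A[(recv & alarm) U ~alarm]) = {n1, n2, n3, n4, n5, n6}, add states in Sat(recv) with every successor in Z. Already a fixed point.
Sat(A[recv U A[(recv & alarm) U ~alarm]]) = {n1, n2, n3, n4, n5, n6}

{n1, n2, n3, n4, n5, n6}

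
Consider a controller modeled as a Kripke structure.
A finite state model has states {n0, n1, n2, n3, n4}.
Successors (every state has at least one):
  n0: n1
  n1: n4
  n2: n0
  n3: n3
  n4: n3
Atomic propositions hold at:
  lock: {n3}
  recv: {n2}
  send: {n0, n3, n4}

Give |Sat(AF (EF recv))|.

EF recv: least fixpoint, start Z0 = {n2}, add states with some successor in Z. Already a fixed point.
Sat(EF recv) = {n2}
AF (EF recv): least fixpoint, start Z0 = {n2}, add states with every successor in Z. Already a fixed point.
Sat(AF (EF recv)) = {n2}
|Sat(AF (EF recv))| = |{n2}| = 1.

1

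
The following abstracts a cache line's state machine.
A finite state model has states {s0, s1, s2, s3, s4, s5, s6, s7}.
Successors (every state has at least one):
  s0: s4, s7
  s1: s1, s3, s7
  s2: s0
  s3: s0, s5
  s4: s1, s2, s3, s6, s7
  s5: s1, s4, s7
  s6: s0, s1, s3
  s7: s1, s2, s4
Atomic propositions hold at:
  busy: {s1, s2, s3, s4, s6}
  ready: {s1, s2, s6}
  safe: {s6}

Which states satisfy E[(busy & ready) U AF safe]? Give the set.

{s6}

Sat(busy & ready) = {s1, s2, s6}
AF safe: least fixpoint, start Z0 = {s6}, add states with every successor in Z. Already a fixed point.
Sat(AF safe) = {s6}
E[(busy & ready) U AF safe]: least fixpoint, start Z0 = Sat(AF safe) = {s6}, add states in Sat(busy & ready) with some successor in Z. Already a fixed point.
Sat(E[(busy & ready) U AF safe]) = {s6}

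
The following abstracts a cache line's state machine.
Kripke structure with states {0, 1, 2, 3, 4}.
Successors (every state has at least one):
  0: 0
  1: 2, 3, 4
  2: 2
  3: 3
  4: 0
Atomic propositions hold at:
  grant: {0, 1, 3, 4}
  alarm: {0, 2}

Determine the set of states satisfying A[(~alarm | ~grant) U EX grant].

Sat(~alarm) = {1, 3, 4}
Sat(~grant) = {2}
Sat(~alarm | ~grant) = {1, 2, 3, 4}
Sat(EX grant) = {s : some successor in {0, 1, 3, 4}} = {0, 1, 3, 4}
A[(~alarm | ~grant) U EX grant]: least fixpoint, start Z0 = Sat(EX grant) = {0, 1, 3, 4}, add states in Sat(~alarm | ~grant) with every successor in Z. Already a fixed point.
Sat(A[(~alarm | ~grant) U EX grant]) = {0, 1, 3, 4}

{0, 1, 3, 4}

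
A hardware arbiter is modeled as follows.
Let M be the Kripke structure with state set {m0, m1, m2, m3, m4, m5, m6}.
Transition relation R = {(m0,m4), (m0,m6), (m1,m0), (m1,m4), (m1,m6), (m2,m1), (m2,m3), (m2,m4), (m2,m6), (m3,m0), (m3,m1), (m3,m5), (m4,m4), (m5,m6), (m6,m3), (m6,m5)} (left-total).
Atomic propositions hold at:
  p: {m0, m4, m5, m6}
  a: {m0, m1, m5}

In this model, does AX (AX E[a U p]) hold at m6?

Yes

E[a U p]: least fixpoint, start Z0 = Sat(p) = {m0, m4, m5, m6}, add states in Sat(a) with some successor in Z. Z1 = {m0, m1, m4, m5, m6}; fixed.
Sat(E[a U p]) = {m0, m1, m4, m5, m6}
Sat(AX E[a U p]) = {s : every successor in {m0, m1, m4, m5, m6}} = {m0, m1, m3, m4, m5}
Sat(AX (AX E[a U p])) = {s : every successor in {m0, m1, m3, m4, m5}} = {m3, m4, m6}
m6 ∈ Sat(AX (AX E[a U p])) = {m3, m4, m6}, so the formula holds at m6.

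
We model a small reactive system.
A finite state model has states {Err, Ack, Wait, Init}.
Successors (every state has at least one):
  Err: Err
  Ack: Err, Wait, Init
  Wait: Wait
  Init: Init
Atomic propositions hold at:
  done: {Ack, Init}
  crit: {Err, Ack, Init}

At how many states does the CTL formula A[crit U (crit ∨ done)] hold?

3

Sat(crit ∨ done) = {Err, Ack, Init}
A[crit U (crit ∨ done)]: least fixpoint, start Z0 = Sat((crit ∨ done)) = {Err, Ack, Init}, add states in Sat(crit) with every successor in Z. Already a fixed point.
Sat(A[crit U (crit ∨ done)]) = {Err, Ack, Init}
|Sat(A[crit U (crit ∨ done)])| = |{Err, Ack, Init}| = 3.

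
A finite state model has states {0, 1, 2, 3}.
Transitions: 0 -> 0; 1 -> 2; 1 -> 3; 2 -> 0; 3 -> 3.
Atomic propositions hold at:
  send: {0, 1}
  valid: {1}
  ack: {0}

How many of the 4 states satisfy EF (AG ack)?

AG ack: greatest fixpoint, start Z0 = {0}, keep only states in Sat with every successor in Z. Already a fixed point.
Sat(AG ack) = {0}
EF (AG ack): least fixpoint, start Z0 = {0}, add states with some successor in Z. Z1 = {0, 2}; Z2 = {0, 1, 2}; fixed.
Sat(EF (AG ack)) = {0, 1, 2}
|Sat(EF (AG ack))| = |{0, 1, 2}| = 3.

3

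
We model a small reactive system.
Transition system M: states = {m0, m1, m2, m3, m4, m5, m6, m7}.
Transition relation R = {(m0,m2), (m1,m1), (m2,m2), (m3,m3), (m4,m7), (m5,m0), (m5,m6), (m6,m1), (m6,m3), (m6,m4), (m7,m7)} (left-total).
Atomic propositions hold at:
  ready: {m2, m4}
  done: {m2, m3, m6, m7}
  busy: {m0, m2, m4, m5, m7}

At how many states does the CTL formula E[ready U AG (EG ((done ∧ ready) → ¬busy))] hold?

Sat(done ∧ ready) = {m2}
Sat(¬busy) = {m1, m3, m6}
Sat((done ∧ ready) → ¬busy) = {m0, m1, m3, m4, m5, m6, m7}
EG ((done ∧ ready) → ¬busy): greatest fixpoint, start Z0 = {m0, m1, m3, m4, m5, m6, m7}, keep only states in Sat with some successor in Z. Z1 = {m1, m3, m4, m5, m6, m7}; fixed.
Sat(EG ((done ∧ ready) → ¬busy)) = {m1, m3, m4, m5, m6, m7}
AG (EG ((done ∧ ready) → ¬busy)): greatest fixpoint, start Z0 = {m1, m3, m4, m5, m6, m7}, keep only states in Sat with every successor in Z. Z1 = {m1, m3, m4, m6, m7}; fixed.
Sat(AG (EG ((done ∧ ready) → ¬busy))) = {m1, m3, m4, m6, m7}
E[ready U AG (EG ((done ∧ ready) → ¬busy))]: least fixpoint, start Z0 = Sat(AG (EG ((done ∧ ready) → ¬busy))) = {m1, m3, m4, m6, m7}, add states in Sat(ready) with some successor in Z. Already a fixed point.
Sat(E[ready U AG (EG ((done ∧ ready) → ¬busy))]) = {m1, m3, m4, m6, m7}
|Sat(E[ready U AG (EG ((done ∧ ready) → ¬busy))])| = |{m1, m3, m4, m6, m7}| = 5.

5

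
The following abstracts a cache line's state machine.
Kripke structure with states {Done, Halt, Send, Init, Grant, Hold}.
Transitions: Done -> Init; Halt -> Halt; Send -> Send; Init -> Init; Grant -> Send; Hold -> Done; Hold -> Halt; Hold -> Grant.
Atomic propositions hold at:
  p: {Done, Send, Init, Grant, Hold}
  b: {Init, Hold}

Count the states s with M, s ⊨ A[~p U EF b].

Sat(~p) = {Halt}
EF b: least fixpoint, start Z0 = {Init, Hold}, add states with some successor in Z. Z1 = {Done, Init, Hold}; fixed.
Sat(EF b) = {Done, Init, Hold}
A[~p U EF b]: least fixpoint, start Z0 = Sat(EF b) = {Done, Init, Hold}, add states in Sat(~p) with every successor in Z. Already a fixed point.
Sat(A[~p U EF b]) = {Done, Init, Hold}
|Sat(A[~p U EF b])| = |{Done, Init, Hold}| = 3.

3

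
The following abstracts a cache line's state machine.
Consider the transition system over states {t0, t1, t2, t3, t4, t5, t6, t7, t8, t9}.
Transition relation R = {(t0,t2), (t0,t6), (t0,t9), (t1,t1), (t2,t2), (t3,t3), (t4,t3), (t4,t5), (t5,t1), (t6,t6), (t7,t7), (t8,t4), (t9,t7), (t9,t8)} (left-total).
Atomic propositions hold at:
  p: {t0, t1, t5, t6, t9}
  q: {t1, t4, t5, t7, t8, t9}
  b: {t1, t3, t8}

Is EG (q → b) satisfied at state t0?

Yes

Sat(q → b) = {t0, t1, t2, t3, t6, t8}
EG (q → b): greatest fixpoint, start Z0 = {t0, t1, t2, t3, t6, t8}, keep only states in Sat with some successor in Z. Z1 = {t0, t1, t2, t3, t6}; fixed.
Sat(EG (q → b)) = {t0, t1, t2, t3, t6}
t0 ∈ Sat(EG (q → b)) = {t0, t1, t2, t3, t6}, so the formula holds at t0.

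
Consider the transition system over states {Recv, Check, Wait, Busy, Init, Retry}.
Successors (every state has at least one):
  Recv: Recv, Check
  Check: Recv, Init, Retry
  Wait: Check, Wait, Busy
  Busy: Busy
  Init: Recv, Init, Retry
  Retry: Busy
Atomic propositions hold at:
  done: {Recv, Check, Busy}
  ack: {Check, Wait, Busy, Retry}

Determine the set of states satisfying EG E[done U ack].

E[done U ack]: least fixpoint, start Z0 = Sat(ack) = {Check, Wait, Busy, Retry}, add states in Sat(done) with some successor in Z. Z1 = {Recv, Check, Wait, Busy, Retry}; fixed.
Sat(E[done U ack]) = {Recv, Check, Wait, Busy, Retry}
EG E[done U ack]: greatest fixpoint, start Z0 = {Recv, Check, Wait, Busy, Retry}, keep only states in Sat with some successor in Z. Already a fixed point.
Sat(EG E[done U ack]) = {Recv, Check, Wait, Busy, Retry}

{Recv, Check, Wait, Busy, Retry}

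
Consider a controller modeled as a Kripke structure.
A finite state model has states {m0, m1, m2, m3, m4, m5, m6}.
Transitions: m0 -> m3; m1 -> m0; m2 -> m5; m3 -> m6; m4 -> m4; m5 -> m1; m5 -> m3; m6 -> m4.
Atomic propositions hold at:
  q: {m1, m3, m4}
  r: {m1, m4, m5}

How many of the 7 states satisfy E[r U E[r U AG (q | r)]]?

1

Sat(q | r) = {m1, m3, m4, m5}
AG (q | r): greatest fixpoint, start Z0 = {m1, m3, m4, m5}, keep only states in Sat with every successor in Z. Z1 = {m4, m5}; Z2 = {m4}; fixed.
Sat(AG (q | r)) = {m4}
E[r U AG (q | r)]: least fixpoint, start Z0 = Sat(AG (q | r)) = {m4}, add states in Sat(r) with some successor in Z. Already a fixed point.
Sat(E[r U AG (q | r)]) = {m4}
E[r U E[r U AG (q | r)]]: least fixpoint, start Z0 = Sat(E[r U AG (q | r)]) = {m4}, add states in Sat(r) with some successor in Z. Already a fixed point.
Sat(E[r U E[r U AG (q | r)]]) = {m4}
|Sat(E[r U E[r U AG (q | r)]])| = |{m4}| = 1.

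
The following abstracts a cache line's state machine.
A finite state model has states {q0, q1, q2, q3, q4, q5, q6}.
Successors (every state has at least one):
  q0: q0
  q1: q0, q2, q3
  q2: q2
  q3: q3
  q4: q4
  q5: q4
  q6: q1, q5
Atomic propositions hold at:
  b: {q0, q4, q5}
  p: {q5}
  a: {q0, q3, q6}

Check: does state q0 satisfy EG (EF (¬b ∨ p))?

Sat(¬b) = {q1, q2, q3, q6}
Sat(¬b ∨ p) = {q1, q2, q3, q5, q6}
EF (¬b ∨ p): least fixpoint, start Z0 = {q1, q2, q3, q5, q6}, add states with some successor in Z. Already a fixed point.
Sat(EF (¬b ∨ p)) = {q1, q2, q3, q5, q6}
EG (EF (¬b ∨ p)): greatest fixpoint, start Z0 = {q1, q2, q3, q5, q6}, keep only states in Sat with some successor in Z. Z1 = {q1, q2, q3, q6}; fixed.
Sat(EG (EF (¬b ∨ p))) = {q1, q2, q3, q6}
q0 ∉ Sat(EG (EF (¬b ∨ p))) = {q1, q2, q3, q6}, so the formula does not hold at q0.

No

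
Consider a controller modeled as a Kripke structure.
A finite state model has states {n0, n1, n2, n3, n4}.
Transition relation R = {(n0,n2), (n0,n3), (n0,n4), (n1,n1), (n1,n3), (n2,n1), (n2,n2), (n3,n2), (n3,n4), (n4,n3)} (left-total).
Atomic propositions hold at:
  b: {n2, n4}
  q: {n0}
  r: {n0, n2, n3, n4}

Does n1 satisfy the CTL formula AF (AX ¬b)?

Yes

Sat(¬b) = {n0, n1, n3}
Sat(AX ¬b) = {s : every successor in {n0, n1, n3}} = {n1, n4}
AF (AX ¬b): least fixpoint, start Z0 = {n1, n4}, add states with every successor in Z. Already a fixed point.
Sat(AF (AX ¬b)) = {n1, n4}
n1 ∈ Sat(AF (AX ¬b)) = {n1, n4}, so the formula holds at n1.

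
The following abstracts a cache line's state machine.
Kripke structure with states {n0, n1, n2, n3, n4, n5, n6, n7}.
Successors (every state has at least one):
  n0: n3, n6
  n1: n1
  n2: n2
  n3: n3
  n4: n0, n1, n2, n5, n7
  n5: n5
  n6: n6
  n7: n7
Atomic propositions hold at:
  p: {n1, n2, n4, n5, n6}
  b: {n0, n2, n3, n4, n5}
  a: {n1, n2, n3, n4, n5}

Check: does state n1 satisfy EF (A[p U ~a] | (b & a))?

Sat(~a) = {n0, n6, n7}
A[p U ~a]: least fixpoint, start Z0 = Sat(~a) = {n0, n6, n7}, add states in Sat(p) with every successor in Z. Already a fixed point.
Sat(A[p U ~a]) = {n0, n6, n7}
Sat(b & a) = {n2, n3, n4, n5}
Sat(A[p U ~a] | (b & a)) = {n0, n2, n3, n4, n5, n6, n7}
EF (A[p U ~a] | (b & a)): least fixpoint, start Z0 = {n0, n2, n3, n4, n5, n6, n7}, add states with some successor in Z. Already a fixed point.
Sat(EF (A[p U ~a] | (b & a))) = {n0, n2, n3, n4, n5, n6, n7}
n1 ∉ Sat(EF (A[p U ~a] | (b & a))) = {n0, n2, n3, n4, n5, n6, n7}, so the formula does not hold at n1.

No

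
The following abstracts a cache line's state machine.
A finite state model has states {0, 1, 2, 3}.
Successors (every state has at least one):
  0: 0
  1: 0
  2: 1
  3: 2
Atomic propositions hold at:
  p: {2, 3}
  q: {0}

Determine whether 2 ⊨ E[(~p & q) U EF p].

Yes

Sat(~p) = {0, 1}
Sat(~p & q) = {0}
EF p: least fixpoint, start Z0 = {2, 3}, add states with some successor in Z. Already a fixed point.
Sat(EF p) = {2, 3}
E[(~p & q) U EF p]: least fixpoint, start Z0 = Sat(EF p) = {2, 3}, add states in Sat(~p & q) with some successor in Z. Already a fixed point.
Sat(E[(~p & q) U EF p]) = {2, 3}
2 ∈ Sat(E[(~p & q) U EF p]) = {2, 3}, so the formula holds at 2.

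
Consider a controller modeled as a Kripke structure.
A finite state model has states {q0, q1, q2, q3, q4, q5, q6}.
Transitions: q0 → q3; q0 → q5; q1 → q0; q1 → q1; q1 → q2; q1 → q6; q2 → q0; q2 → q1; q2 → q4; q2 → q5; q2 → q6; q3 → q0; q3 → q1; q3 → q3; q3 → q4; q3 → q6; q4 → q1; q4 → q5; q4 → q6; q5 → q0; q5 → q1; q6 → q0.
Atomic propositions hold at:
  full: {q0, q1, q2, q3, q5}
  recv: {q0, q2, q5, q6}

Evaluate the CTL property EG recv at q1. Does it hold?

EG recv: greatest fixpoint, start Z0 = {q0, q2, q5, q6}, keep only states in Sat with some successor in Z. Already a fixed point.
Sat(EG recv) = {q0, q2, q5, q6}
q1 ∉ Sat(EG recv) = {q0, q2, q5, q6}, so the formula does not hold at q1.

No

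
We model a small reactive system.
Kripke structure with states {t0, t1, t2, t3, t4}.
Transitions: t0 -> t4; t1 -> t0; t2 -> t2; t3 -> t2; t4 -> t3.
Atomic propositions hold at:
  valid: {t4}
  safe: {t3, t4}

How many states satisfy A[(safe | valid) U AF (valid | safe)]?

4

Sat(safe | valid) = {t3, t4}
Sat(valid | safe) = {t3, t4}
AF (valid | safe): least fixpoint, start Z0 = {t3, t4}, add states with every successor in Z. Z1 = {t0, t3, t4}; Z2 = {t0, t1, t3, t4}; fixed.
Sat(AF (valid | safe)) = {t0, t1, t3, t4}
A[(safe | valid) U AF (valid | safe)]: least fixpoint, start Z0 = Sat(AF (valid | safe)) = {t0, t1, t3, t4}, add states in Sat(safe | valid) with every successor in Z. Already a fixed point.
Sat(A[(safe | valid) U AF (valid | safe)]) = {t0, t1, t3, t4}
|Sat(A[(safe | valid) U AF (valid | safe)])| = |{t0, t1, t3, t4}| = 4.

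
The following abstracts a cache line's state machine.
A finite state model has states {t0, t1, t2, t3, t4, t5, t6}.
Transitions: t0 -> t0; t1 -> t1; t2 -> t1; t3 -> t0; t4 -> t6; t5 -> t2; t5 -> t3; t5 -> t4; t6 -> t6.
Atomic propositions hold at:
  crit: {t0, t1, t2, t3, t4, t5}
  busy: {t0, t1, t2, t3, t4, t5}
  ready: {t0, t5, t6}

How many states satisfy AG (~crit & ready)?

Sat(~crit) = {t6}
Sat(~crit & ready) = {t6}
AG (~crit & ready): greatest fixpoint, start Z0 = {t6}, keep only states in Sat with every successor in Z. Already a fixed point.
Sat(AG (~crit & ready)) = {t6}
|Sat(AG (~crit & ready))| = |{t6}| = 1.

1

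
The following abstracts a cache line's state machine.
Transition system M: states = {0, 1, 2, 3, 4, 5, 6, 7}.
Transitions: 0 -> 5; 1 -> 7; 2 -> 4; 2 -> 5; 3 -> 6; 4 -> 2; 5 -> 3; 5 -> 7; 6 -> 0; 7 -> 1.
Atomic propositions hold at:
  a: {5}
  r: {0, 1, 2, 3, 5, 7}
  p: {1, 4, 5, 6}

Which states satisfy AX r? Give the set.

Sat(AX r) = {s : every successor in {0, 1, 2, 3, 5, 7}} = {0, 1, 4, 5, 6, 7}

{0, 1, 4, 5, 6, 7}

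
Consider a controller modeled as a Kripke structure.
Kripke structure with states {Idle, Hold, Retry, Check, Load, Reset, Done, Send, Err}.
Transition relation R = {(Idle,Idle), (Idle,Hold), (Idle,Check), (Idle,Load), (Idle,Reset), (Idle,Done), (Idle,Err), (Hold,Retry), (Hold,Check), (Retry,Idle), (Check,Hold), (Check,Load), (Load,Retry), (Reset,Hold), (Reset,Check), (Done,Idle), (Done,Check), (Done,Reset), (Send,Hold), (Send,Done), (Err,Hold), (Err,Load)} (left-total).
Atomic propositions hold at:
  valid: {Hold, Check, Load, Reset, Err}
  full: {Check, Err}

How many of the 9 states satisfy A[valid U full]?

2

A[valid U full]: least fixpoint, start Z0 = Sat(full) = {Check, Err}, add states in Sat(valid) with every successor in Z. Already a fixed point.
Sat(A[valid U full]) = {Check, Err}
|Sat(A[valid U full])| = |{Check, Err}| = 2.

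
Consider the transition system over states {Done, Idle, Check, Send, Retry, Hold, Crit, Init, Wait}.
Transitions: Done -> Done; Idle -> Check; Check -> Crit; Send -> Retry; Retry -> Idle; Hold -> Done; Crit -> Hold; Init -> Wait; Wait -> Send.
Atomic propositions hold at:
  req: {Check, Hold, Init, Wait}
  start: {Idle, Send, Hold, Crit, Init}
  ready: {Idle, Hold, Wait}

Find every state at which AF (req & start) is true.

{Idle, Check, Send, Retry, Hold, Crit, Init, Wait}

Sat(req & start) = {Hold, Init}
AF (req & start): least fixpoint, start Z0 = {Hold, Init}, add states with every successor in Z. Z1 = {Hold, Crit, Init}; Z2 = {Check, Hold, Crit, Init}; Z3 = {Idle, Check, Hold, Crit, Init}; Z4 = {Idle, Check, Retry, Hold, Crit, Init}; Z5 = {Idle, Check, Send, Retry, Hold, Crit, Init}; Z6 = {Idle, Check, Send, Retry, Hold, Crit, Init, Wait}; fixed.
Sat(AF (req & start)) = {Idle, Check, Send, Retry, Hold, Crit, Init, Wait}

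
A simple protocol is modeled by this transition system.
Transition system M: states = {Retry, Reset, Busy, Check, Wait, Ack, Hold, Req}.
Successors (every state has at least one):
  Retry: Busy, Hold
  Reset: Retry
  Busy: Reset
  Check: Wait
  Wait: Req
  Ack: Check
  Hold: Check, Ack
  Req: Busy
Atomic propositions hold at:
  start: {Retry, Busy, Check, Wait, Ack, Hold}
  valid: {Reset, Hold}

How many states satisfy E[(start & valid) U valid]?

Sat(start & valid) = {Hold}
E[(start & valid) U valid]: least fixpoint, start Z0 = Sat(valid) = {Reset, Hold}, add states in Sat(start & valid) with some successor in Z. Already a fixed point.
Sat(E[(start & valid) U valid]) = {Reset, Hold}
|Sat(E[(start & valid) U valid])| = |{Reset, Hold}| = 2.

2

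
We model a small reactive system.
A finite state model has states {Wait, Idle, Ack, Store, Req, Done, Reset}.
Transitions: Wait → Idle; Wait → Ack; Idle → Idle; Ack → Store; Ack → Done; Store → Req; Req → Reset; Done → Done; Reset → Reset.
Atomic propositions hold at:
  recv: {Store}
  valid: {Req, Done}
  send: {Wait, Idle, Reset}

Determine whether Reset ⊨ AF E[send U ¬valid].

Yes

Sat(¬valid) = {Wait, Idle, Ack, Store, Reset}
E[send U ¬valid]: least fixpoint, start Z0 = Sat(¬valid) = {Wait, Idle, Ack, Store, Reset}, add states in Sat(send) with some successor in Z. Already a fixed point.
Sat(E[send U ¬valid]) = {Wait, Idle, Ack, Store, Reset}
AF E[send U ¬valid]: least fixpoint, start Z0 = {Wait, Idle, Ack, Store, Reset}, add states with every successor in Z. Z1 = {Wait, Idle, Ack, Store, Req, Reset}; fixed.
Sat(AF E[send U ¬valid]) = {Wait, Idle, Ack, Store, Req, Reset}
Reset ∈ Sat(AF E[send U ¬valid]) = {Wait, Idle, Ack, Store, Req, Reset}, so the formula holds at Reset.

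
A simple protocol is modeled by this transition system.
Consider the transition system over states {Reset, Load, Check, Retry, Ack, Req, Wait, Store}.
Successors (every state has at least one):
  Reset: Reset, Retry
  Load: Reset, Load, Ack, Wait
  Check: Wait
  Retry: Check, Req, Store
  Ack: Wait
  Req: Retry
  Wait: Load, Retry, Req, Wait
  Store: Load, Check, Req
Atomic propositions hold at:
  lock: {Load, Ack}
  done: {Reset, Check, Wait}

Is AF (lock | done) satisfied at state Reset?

Yes

Sat(lock | done) = {Reset, Load, Check, Ack, Wait}
AF (lock | done): least fixpoint, start Z0 = {Reset, Load, Check, Ack, Wait}, add states with every successor in Z. Already a fixed point.
Sat(AF (lock | done)) = {Reset, Load, Check, Ack, Wait}
Reset ∈ Sat(AF (lock | done)) = {Reset, Load, Check, Ack, Wait}, so the formula holds at Reset.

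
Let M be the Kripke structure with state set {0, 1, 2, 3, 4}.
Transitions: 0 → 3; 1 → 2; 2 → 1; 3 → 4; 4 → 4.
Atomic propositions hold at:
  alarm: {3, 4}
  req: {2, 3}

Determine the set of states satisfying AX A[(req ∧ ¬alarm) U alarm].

Sat(¬alarm) = {0, 1, 2}
Sat(req ∧ ¬alarm) = {2}
A[(req ∧ ¬alarm) U alarm]: least fixpoint, start Z0 = Sat(alarm) = {3, 4}, add states in Sat(req ∧ ¬alarm) with every successor in Z. Already a fixed point.
Sat(A[(req ∧ ¬alarm) U alarm]) = {3, 4}
Sat(AX A[(req ∧ ¬alarm) U alarm]) = {s : every successor in {3, 4}} = {0, 3, 4}

{0, 3, 4}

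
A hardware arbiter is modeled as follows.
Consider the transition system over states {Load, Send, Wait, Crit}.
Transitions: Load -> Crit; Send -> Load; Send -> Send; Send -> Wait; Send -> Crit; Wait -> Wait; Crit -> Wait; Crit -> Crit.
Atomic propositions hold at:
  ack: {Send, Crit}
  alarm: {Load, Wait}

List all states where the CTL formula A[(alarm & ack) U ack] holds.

Sat(alarm & ack) = ∅
A[(alarm & ack) U ack]: least fixpoint, start Z0 = Sat(ack) = {Send, Crit}, add states in Sat(alarm & ack) with every successor in Z. Already a fixed point.
Sat(A[(alarm & ack) U ack]) = {Send, Crit}

{Send, Crit}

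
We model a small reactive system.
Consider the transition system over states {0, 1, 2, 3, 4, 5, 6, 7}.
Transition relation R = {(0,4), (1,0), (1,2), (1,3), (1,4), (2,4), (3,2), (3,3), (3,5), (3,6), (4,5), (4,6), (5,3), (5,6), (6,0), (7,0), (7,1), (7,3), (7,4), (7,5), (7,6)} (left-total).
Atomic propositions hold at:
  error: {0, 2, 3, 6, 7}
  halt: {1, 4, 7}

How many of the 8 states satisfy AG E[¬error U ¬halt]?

Sat(¬error) = {1, 4, 5}
Sat(¬halt) = {0, 2, 3, 5, 6}
E[¬error U ¬halt]: least fixpoint, start Z0 = Sat(¬halt) = {0, 2, 3, 5, 6}, add states in Sat(¬error) with some successor in Z. Z1 = {0, 1, 2, 3, 4, 5, 6}; fixed.
Sat(E[¬error U ¬halt]) = {0, 1, 2, 3, 4, 5, 6}
AG E[¬error U ¬halt]: greatest fixpoint, start Z0 = {0, 1, 2, 3, 4, 5, 6}, keep only states in Sat with every successor in Z. Already a fixed point.
Sat(AG E[¬error U ¬halt]) = {0, 1, 2, 3, 4, 5, 6}
|Sat(AG E[¬error U ¬halt])| = |{0, 1, 2, 3, 4, 5, 6}| = 7.

7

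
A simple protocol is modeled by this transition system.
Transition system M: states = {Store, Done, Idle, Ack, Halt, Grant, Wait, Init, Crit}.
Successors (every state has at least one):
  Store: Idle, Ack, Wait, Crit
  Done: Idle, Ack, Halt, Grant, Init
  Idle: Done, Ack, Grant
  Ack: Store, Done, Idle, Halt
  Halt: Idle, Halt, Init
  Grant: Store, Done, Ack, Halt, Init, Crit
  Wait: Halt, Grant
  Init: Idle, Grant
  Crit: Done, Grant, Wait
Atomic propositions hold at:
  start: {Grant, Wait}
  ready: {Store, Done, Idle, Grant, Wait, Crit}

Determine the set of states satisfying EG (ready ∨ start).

Sat(ready ∨ start) = {Store, Done, Idle, Grant, Wait, Crit}
EG (ready ∨ start): greatest fixpoint, start Z0 = {Store, Done, Idle, Grant, Wait, Crit}, keep only states in Sat with some successor in Z. Already a fixed point.
Sat(EG (ready ∨ start)) = {Store, Done, Idle, Grant, Wait, Crit}

{Store, Done, Idle, Grant, Wait, Crit}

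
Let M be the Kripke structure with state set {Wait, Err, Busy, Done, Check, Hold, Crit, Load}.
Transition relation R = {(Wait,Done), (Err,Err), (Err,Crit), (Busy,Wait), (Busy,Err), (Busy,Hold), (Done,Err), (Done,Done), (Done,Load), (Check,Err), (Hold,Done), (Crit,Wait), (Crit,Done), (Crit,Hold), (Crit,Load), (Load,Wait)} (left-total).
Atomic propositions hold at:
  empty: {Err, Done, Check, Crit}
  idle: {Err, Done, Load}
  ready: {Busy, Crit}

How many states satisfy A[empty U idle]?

A[empty U idle]: least fixpoint, start Z0 = Sat(idle) = {Err, Done, Load}, add states in Sat(empty) with every successor in Z. Z1 = {Err, Done, Check, Load}; fixed.
Sat(A[empty U idle]) = {Err, Done, Check, Load}
|Sat(A[empty U idle])| = |{Err, Done, Check, Load}| = 4.

4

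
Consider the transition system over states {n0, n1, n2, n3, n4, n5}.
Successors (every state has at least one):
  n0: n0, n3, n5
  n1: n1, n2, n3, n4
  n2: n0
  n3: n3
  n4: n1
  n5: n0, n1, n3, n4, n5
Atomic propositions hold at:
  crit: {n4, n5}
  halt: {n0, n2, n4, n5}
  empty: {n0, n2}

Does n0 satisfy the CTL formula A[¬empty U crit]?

Sat(¬empty) = {n1, n3, n4, n5}
A[¬empty U crit]: least fixpoint, start Z0 = Sat(crit) = {n4, n5}, add states in Sat(¬empty) with every successor in Z. Already a fixed point.
Sat(A[¬empty U crit]) = {n4, n5}
n0 ∉ Sat(A[¬empty U crit]) = {n4, n5}, so the formula does not hold at n0.

No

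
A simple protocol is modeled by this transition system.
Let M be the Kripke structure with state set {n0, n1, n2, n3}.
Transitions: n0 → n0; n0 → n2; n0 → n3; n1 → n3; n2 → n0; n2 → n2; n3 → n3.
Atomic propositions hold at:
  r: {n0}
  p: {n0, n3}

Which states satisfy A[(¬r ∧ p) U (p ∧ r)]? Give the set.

Sat(¬r) = {n1, n2, n3}
Sat(¬r ∧ p) = {n3}
Sat(p ∧ r) = {n0}
A[(¬r ∧ p) U (p ∧ r)]: least fixpoint, start Z0 = Sat((p ∧ r)) = {n0}, add states in Sat(¬r ∧ p) with every successor in Z. Already a fixed point.
Sat(A[(¬r ∧ p) U (p ∧ r)]) = {n0}

{n0}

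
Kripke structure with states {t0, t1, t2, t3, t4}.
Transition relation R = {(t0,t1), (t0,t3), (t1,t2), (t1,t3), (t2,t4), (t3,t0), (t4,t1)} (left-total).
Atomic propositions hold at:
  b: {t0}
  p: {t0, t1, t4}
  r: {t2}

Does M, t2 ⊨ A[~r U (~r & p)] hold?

Sat(~r) = {t0, t1, t3, t4}
Sat(~r & p) = {t0, t1, t4}
A[~r U (~r & p)]: least fixpoint, start Z0 = Sat((~r & p)) = {t0, t1, t4}, add states in Sat(~r) with every successor in Z. Z1 = {t0, t1, t3, t4}; fixed.
Sat(A[~r U (~r & p)]) = {t0, t1, t3, t4}
t2 ∉ Sat(A[~r U (~r & p)]) = {t0, t1, t3, t4}, so the formula does not hold at t2.

No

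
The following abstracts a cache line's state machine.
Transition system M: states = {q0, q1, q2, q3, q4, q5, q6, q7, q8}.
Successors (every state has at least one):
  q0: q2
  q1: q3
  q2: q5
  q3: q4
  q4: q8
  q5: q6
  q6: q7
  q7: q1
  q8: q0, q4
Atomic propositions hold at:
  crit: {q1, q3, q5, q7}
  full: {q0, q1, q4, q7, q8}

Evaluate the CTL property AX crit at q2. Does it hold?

Yes

Sat(AX crit) = {s : every successor in {q1, q3, q5, q7}} = {q1, q2, q6, q7}
q2 ∈ Sat(AX crit) = {q1, q2, q6, q7}, so the formula holds at q2.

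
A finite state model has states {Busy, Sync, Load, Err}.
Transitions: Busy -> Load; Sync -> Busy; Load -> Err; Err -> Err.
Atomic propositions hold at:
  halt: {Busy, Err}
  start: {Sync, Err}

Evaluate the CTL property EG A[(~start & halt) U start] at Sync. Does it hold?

Sat(~start) = {Busy, Load}
Sat(~start & halt) = {Busy}
A[(~start & halt) U start]: least fixpoint, start Z0 = Sat(start) = {Sync, Err}, add states in Sat(~start & halt) with every successor in Z. Already a fixed point.
Sat(A[(~start & halt) U start]) = {Sync, Err}
EG A[(~start & halt) U start]: greatest fixpoint, start Z0 = {Sync, Err}, keep only states in Sat with some successor in Z. Z1 = {Err}; fixed.
Sat(EG A[(~start & halt) U start]) = {Err}
Sync ∉ Sat(EG A[(~start & halt) U start]) = {Err}, so the formula does not hold at Sync.

No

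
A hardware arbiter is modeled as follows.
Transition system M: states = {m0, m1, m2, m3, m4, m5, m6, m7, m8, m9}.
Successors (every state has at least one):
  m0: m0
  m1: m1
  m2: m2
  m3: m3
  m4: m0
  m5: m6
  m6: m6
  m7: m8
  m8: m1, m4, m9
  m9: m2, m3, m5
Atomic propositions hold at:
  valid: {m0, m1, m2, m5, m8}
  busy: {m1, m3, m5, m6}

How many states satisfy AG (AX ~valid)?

3

Sat(~valid) = {m3, m4, m6, m7, m9}
Sat(AX ~valid) = {s : every successor in {m3, m4, m6, m7, m9}} = {m3, m5, m6}
AG (AX ~valid): greatest fixpoint, start Z0 = {m3, m5, m6}, keep only states in Sat with every successor in Z. Already a fixed point.
Sat(AG (AX ~valid)) = {m3, m5, m6}
|Sat(AG (AX ~valid))| = |{m3, m5, m6}| = 3.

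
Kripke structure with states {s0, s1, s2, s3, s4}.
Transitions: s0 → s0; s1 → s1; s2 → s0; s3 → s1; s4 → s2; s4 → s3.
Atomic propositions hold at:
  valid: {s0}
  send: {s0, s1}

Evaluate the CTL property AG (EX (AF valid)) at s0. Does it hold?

AF valid: least fixpoint, start Z0 = {s0}, add states with every successor in Z. Z1 = {s0, s2}; fixed.
Sat(AF valid) = {s0, s2}
Sat(EX (AF valid)) = {s : some successor in {s0, s2}} = {s0, s2, s4}
AG (EX (AF valid)): greatest fixpoint, start Z0 = {s0, s2, s4}, keep only states in Sat with every successor in Z. Z1 = {s0, s2}; fixed.
Sat(AG (EX (AF valid))) = {s0, s2}
s0 ∈ Sat(AG (EX (AF valid))) = {s0, s2}, so the formula holds at s0.

Yes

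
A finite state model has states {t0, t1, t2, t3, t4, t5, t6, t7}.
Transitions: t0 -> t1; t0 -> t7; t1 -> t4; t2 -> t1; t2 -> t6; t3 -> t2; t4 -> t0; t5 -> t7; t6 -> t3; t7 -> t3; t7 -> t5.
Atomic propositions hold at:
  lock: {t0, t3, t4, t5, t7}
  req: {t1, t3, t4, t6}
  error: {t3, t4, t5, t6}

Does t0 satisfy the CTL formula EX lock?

Sat(EX lock) = {s : some successor in {t0, t3, t4, t5, t7}} = {t0, t1, t4, t5, t6, t7}
t0 ∈ Sat(EX lock) = {t0, t1, t4, t5, t6, t7}, so the formula holds at t0.

Yes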